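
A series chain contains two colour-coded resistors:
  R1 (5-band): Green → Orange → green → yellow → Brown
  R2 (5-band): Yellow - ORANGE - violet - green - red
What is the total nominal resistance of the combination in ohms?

R1: green, orange, green → 535; yellow ×10^4 → 5350000 Ω.
R2: yellow, orange, violet → 437; green ×10^5 → 43700000 Ω.
Series: 5350000 + 43700000 = 49050000 Ω.

49050000 Ω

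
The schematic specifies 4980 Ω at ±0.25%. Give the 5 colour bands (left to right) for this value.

yellow, white, grey, brown, blue

4980 Ω = 498 × 10^1.
4 → yellow
9 → white
8 → grey
Multiplier 10^1 → brown.
±0.25% tolerance → blue.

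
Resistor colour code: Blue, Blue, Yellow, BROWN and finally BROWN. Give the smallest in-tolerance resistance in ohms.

6573.6 Ω

Blue → 6 (first significant figure)
Blue → 6 (second significant figure)
Yellow → 4 (third significant figure)
Brown → ×10 multiplier
Brown → ±1% tolerance
664 × 10 = 6640 Ω
Smallest = 6640 × (1 − 1/100) = 6573.6 Ω.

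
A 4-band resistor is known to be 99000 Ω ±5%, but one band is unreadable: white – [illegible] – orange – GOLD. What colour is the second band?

white

99000 Ω = 99 × 10^3.
The second band gives digit 9 of the significand, and 9 is white.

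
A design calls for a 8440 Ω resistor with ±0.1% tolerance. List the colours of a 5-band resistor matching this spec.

8440 Ω = 844 × 10^1.
8 → grey
4 → yellow
4 → yellow
Multiplier 10^1 → brown.
±0.1% tolerance → violet.

grey, yellow, yellow, brown, violet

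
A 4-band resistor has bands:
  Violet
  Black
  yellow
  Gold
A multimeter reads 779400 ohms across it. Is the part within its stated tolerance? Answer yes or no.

no

Violet → 7 (first significant figure)
Black → 0 (second significant figure)
Yellow → ×10^4 multiplier
Gold → ±5% tolerance
70 × 10000 = 700000 Ω
Allowed range: 665000 Ω to 735000 Ω.
779400 ohms lies outside that range.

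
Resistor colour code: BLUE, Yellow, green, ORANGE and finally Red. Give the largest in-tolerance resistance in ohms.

657900 Ω

Blue → 6 (first significant figure)
Yellow → 4 (second significant figure)
Green → 5 (third significant figure)
Orange → ×10^3 multiplier
Red → ±2% tolerance
645 × 1000 = 645000 Ω
Largest = 645000 × (1 + 2/100) = 657900 Ω.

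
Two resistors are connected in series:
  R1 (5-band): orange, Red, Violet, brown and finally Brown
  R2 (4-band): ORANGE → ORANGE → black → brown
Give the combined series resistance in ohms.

3303 Ω

R1: orange, red, violet → 327; brown ×10 → 3270 Ω.
R2: orange, orange → 33; black ×1 → 33 Ω.
Series: 3270 + 33 = 3303 Ω.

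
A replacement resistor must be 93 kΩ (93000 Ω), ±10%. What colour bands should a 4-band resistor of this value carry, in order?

white, orange, orange, silver

93000 Ω = 93 × 10^3.
9 → white
3 → orange
Multiplier 10^3 → orange.
±10% tolerance → silver.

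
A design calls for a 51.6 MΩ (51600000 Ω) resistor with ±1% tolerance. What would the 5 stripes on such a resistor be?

green, brown, blue, green, brown

51600000 Ω = 516 × 10^5.
5 → green
1 → brown
6 → blue
Multiplier 10^5 → green.
±1% tolerance → brown.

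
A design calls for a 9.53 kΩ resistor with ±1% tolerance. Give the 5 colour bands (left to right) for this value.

white, green, orange, brown, brown

9530 Ω = 953 × 10^1.
9 → white
5 → green
3 → orange
Multiplier 10^1 → brown.
±1% tolerance → brown.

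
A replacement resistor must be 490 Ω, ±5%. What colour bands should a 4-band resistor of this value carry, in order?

yellow, white, brown, gold

490 Ω = 49 × 10^1.
4 → yellow
9 → white
Multiplier 10^1 → brown.
±5% tolerance → gold.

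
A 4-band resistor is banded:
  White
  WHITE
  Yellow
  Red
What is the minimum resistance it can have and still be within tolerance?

White → 9 (first significant figure)
White → 9 (second significant figure)
Yellow → ×10^4 multiplier
Red → ±2% tolerance
99 × 10000 = 990000 Ω
Minimum = 990000 × (1 − 2/100) = 970200 Ω.

970200 Ω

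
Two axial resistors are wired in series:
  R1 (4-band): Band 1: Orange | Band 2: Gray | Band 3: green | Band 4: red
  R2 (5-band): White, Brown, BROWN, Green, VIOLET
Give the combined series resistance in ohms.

R1: orange, grey → 38; green ×10^5 → 3800000 Ω.
R2: white, brown, brown → 911; green ×10^5 → 91100000 Ω.
Series: 3800000 + 91100000 = 94900000 Ω.

94900000 Ω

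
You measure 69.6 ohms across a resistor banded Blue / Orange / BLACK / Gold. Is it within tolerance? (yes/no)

Blue → 6 (first significant figure)
Orange → 3 (second significant figure)
Black → ×1 multiplier
Gold → ±5% tolerance
63 × 1 = 63 Ω
Allowed range: 59.85 Ω to 66.15 Ω.
69.6 ohms lies outside that range.

no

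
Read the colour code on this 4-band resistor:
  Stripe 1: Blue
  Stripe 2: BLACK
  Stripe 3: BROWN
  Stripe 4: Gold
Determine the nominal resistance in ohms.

600 Ω

Blue → 6 (first significant figure)
Black → 0 (second significant figure)
Brown → ×10 multiplier
60 × 10 = 600 Ω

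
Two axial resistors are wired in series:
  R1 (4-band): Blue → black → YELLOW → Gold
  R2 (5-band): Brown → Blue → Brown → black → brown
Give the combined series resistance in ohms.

R1: blue, black → 60; yellow ×10^4 → 600000 Ω.
R2: brown, blue, brown → 161; black ×1 → 161 Ω.
Series: 600000 + 161 = 600161 Ω.

600161 Ω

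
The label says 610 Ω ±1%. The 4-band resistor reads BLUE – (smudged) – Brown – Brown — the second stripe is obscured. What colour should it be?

610 Ω = 61 × 10^1.
The second band gives digit 1 of the significand, and 1 is brown.

brown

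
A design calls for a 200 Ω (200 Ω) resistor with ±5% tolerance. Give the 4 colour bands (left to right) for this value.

200 Ω = 20 × 10^1.
2 → red
0 → black
Multiplier 10^1 → brown.
±5% tolerance → gold.

red, black, brown, gold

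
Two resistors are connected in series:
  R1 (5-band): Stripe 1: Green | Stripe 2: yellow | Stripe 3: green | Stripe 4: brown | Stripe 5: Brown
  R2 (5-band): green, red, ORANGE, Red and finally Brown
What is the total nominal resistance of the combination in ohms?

R1: green, yellow, green → 545; brown ×10 → 5450 Ω.
R2: green, red, orange → 523; red ×10^2 → 52300 Ω.
Series: 5450 + 52300 = 57750 Ω.

57750 Ω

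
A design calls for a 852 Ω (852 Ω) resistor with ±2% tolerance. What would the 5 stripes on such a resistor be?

852 Ω = 852 × 10^0.
8 → grey
5 → green
2 → red
Multiplier 10^0 → black.
±2% tolerance → red.

grey, green, red, black, red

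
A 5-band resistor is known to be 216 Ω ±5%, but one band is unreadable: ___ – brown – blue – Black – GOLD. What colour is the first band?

red

216 Ω = 216 × 10^0.
The first band gives digit 2 of the significand, and 2 is red.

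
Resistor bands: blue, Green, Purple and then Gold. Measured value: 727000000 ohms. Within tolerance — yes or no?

Blue → 6 (first significant figure)
Green → 5 (second significant figure)
Violet → ×10^7 multiplier
Gold → ±5% tolerance
65 × 10000000 = 650000000 Ω
Allowed range: 617500000 Ω to 682500000 Ω.
727000000 ohms lies outside that range.

no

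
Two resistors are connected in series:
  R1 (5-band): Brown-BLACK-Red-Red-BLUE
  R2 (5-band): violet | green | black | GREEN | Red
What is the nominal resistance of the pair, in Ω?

R1: brown, black, red → 102; red ×10^2 → 10200 Ω.
R2: violet, green, black → 750; green ×10^5 → 75000000 Ω.
Series: 10200 + 75000000 = 75010200 Ω.

75010200 Ω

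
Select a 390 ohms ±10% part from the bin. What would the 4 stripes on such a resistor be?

390 Ω = 39 × 10^1.
3 → orange
9 → white
Multiplier 10^1 → brown.
±10% tolerance → silver.

orange, white, brown, silver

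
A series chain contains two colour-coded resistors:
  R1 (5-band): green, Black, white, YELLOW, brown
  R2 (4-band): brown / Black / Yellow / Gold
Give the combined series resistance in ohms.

R1: green, black, white → 509; yellow ×10^4 → 5090000 Ω.
R2: brown, black → 10; yellow ×10^4 → 100000 Ω.
Series: 5090000 + 100000 = 5190000 Ω.

5190000 Ω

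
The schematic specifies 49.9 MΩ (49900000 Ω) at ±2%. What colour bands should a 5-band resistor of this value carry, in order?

yellow, white, white, green, red

49900000 Ω = 499 × 10^5.
4 → yellow
9 → white
9 → white
Multiplier 10^5 → green.
±2% tolerance → red.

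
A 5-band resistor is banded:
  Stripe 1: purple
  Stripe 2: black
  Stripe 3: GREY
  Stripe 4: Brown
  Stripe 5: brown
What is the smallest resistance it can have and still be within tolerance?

Violet → 7 (first significant figure)
Black → 0 (second significant figure)
Grey → 8 (third significant figure)
Brown → ×10 multiplier
Brown → ±1% tolerance
708 × 10 = 7080 Ω
Smallest = 7080 × (1 − 1/100) = 7009.2 Ω.

7009.2 Ω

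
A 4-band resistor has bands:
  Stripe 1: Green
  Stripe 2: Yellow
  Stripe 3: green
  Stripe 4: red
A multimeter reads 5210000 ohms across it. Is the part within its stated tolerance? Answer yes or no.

Green → 5 (first significant figure)
Yellow → 4 (second significant figure)
Green → ×10^5 multiplier
Red → ±2% tolerance
54 × 100000 = 5400000 Ω
Allowed range: 5292000 Ω to 5508000 Ω.
5210000 ohms lies outside that range.

no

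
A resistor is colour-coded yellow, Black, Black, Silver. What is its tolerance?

±10%

The last band, silver, is the tolerance band.
Silver corresponds to ±10%.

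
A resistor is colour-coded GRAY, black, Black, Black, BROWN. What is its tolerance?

The last band, brown, is the tolerance band.
Brown corresponds to ±1%.

±1%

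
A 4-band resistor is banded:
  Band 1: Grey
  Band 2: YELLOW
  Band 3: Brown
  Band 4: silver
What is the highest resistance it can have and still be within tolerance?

Grey → 8 (first significant figure)
Yellow → 4 (second significant figure)
Brown → ×10 multiplier
Silver → ±10% tolerance
84 × 10 = 840 Ω
Highest = 840 × (1 + 10/100) = 924 Ω.

924 Ω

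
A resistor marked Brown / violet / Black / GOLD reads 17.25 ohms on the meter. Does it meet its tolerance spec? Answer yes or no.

yes

Brown → 1 (first significant figure)
Violet → 7 (second significant figure)
Black → ×1 multiplier
Gold → ±5% tolerance
17 × 1 = 17 Ω
Allowed range: 16.15 Ω to 17.85 Ω.
17.25 ohms lies inside that range.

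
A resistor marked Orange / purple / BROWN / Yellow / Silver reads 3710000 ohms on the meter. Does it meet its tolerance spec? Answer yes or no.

Orange → 3 (first significant figure)
Violet → 7 (second significant figure)
Brown → 1 (third significant figure)
Yellow → ×10^4 multiplier
Silver → ±10% tolerance
371 × 10000 = 3710000 Ω
Allowed range: 3339000 Ω to 4081000 Ω.
3710000 ohms lies inside that range.

yes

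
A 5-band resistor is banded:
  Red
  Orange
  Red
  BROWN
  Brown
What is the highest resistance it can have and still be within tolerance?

Red → 2 (first significant figure)
Orange → 3 (second significant figure)
Red → 2 (third significant figure)
Brown → ×10 multiplier
Brown → ±1% tolerance
232 × 10 = 2320 Ω
Highest = 2320 × (1 + 1/100) = 2343.2 Ω.

2343.2 Ω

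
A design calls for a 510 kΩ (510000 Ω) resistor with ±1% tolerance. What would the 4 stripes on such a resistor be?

green, brown, yellow, brown

510000 Ω = 51 × 10^4.
5 → green
1 → brown
Multiplier 10^4 → yellow.
±1% tolerance → brown.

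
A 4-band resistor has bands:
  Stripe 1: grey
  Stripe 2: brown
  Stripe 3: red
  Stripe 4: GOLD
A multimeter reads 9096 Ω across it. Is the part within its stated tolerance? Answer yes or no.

Grey → 8 (first significant figure)
Brown → 1 (second significant figure)
Red → ×10^2 multiplier
Gold → ±5% tolerance
81 × 100 = 8100 Ω
Allowed range: 7695 Ω to 8505 Ω.
9096 Ω lies outside that range.

no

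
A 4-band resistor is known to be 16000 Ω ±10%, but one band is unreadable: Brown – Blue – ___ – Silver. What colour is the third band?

16000 Ω = 16 × 10^3.
The third band is the multiplier, 10^3, which is orange.

orange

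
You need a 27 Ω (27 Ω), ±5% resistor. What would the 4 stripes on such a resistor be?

27 Ω = 27 × 10^0.
2 → red
7 → violet
Multiplier 10^0 → black.
±5% tolerance → gold.

red, violet, black, gold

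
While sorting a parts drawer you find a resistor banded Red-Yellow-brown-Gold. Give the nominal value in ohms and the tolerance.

Red → 2 (first significant figure)
Yellow → 4 (second significant figure)
Brown → ×10 multiplier
Gold → ±5% tolerance
24 × 10 = 240 Ω

240 Ω ±5%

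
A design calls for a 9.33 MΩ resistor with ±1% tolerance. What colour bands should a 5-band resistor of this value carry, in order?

9330000 Ω = 933 × 10^4.
9 → white
3 → orange
3 → orange
Multiplier 10^4 → yellow.
±1% tolerance → brown.

white, orange, orange, yellow, brown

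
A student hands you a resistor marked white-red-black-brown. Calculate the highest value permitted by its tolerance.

White → 9 (first significant figure)
Red → 2 (second significant figure)
Black → ×1 multiplier
Brown → ±1% tolerance
92 × 1 = 92 Ω
Highest = 92 × (1 + 1/100) = 92.92 Ω.

92.92 Ω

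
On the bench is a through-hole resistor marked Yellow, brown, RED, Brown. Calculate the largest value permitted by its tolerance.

4141 Ω

Yellow → 4 (first significant figure)
Brown → 1 (second significant figure)
Red → ×10^2 multiplier
Brown → ±1% tolerance
41 × 100 = 4100 Ω
Largest = 4100 × (1 + 1/100) = 4141 Ω.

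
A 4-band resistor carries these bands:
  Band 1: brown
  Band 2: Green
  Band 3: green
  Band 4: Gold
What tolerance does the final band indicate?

The last band, gold, is the tolerance band.
Gold corresponds to ±5%.

±5%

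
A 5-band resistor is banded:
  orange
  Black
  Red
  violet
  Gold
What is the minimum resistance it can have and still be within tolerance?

Orange → 3 (first significant figure)
Black → 0 (second significant figure)
Red → 2 (third significant figure)
Violet → ×10^7 multiplier
Gold → ±5% tolerance
302 × 10000000 = 3020000000 Ω
Minimum = 3020000000 × (1 − 5/100) = 2869000000 Ω.

2869000000 Ω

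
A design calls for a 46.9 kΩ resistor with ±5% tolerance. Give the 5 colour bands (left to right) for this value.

46900 Ω = 469 × 10^2.
4 → yellow
6 → blue
9 → white
Multiplier 10^2 → red.
±5% tolerance → gold.

yellow, blue, white, red, gold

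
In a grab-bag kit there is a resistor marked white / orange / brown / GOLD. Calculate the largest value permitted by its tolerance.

White → 9 (first significant figure)
Orange → 3 (second significant figure)
Brown → ×10 multiplier
Gold → ±5% tolerance
93 × 10 = 930 Ω
Largest = 930 × (1 + 5/100) = 976.5 Ω.

976.5 Ω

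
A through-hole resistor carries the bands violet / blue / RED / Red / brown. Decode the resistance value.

76200 Ω

Violet → 7 (first significant figure)
Blue → 6 (second significant figure)
Red → 2 (third significant figure)
Red → ×10^2 multiplier
762 × 100 = 76200 Ω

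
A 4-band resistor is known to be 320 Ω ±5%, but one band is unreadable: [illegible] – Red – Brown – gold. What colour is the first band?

orange

320 Ω = 32 × 10^1.
The first band gives digit 3 of the significand, and 3 is orange.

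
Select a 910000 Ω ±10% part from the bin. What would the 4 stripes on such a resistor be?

white, brown, yellow, silver

910000 Ω = 91 × 10^4.
9 → white
1 → brown
Multiplier 10^4 → yellow.
±10% tolerance → silver.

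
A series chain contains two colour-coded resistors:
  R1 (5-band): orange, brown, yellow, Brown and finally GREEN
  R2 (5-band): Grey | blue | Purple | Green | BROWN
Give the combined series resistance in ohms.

R1: orange, brown, yellow → 314; brown ×10 → 3140 Ω.
R2: grey, blue, violet → 867; green ×10^5 → 86700000 Ω.
Series: 3140 + 86700000 = 86703140 Ω.

86703140 Ω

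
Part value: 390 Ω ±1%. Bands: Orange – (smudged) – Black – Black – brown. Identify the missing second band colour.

390 Ω = 390 × 10^0.
The second band gives digit 9 of the significand, and 9 is white.

white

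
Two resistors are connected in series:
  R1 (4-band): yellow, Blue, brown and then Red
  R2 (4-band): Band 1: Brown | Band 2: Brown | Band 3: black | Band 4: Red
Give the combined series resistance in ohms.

471 Ω

R1: yellow, blue → 46; brown ×10 → 460 Ω.
R2: brown, brown → 11; black ×1 → 11 Ω.
Series: 460 + 11 = 471 Ω.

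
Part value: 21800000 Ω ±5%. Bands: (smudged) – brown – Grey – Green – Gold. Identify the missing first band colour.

red

21800000 Ω = 218 × 10^5.
The first band gives digit 2 of the significand, and 2 is red.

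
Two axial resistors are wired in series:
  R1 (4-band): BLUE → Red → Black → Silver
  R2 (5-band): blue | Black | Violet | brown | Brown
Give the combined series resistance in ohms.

6132 Ω

R1: blue, red → 62; black ×1 → 62 Ω.
R2: blue, black, violet → 607; brown ×10 → 6070 Ω.
Series: 62 + 6070 = 6132 Ω.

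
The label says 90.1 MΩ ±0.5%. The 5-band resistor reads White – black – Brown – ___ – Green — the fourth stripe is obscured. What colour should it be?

90100000 Ω = 901 × 10^5.
The fourth band is the multiplier, 10^5, which is green.

green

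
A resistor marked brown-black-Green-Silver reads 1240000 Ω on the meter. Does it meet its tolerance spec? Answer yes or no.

Brown → 1 (first significant figure)
Black → 0 (second significant figure)
Green → ×10^5 multiplier
Silver → ±10% tolerance
10 × 100000 = 1000000 Ω
Allowed range: 900000 Ω to 1100000 Ω.
1240000 Ω lies outside that range.

no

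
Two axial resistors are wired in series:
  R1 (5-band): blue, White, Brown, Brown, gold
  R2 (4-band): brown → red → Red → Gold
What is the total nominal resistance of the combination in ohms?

R1: blue, white, brown → 691; brown ×10 → 6910 Ω.
R2: brown, red → 12; red ×10^2 → 1200 Ω.
Series: 6910 + 1200 = 8110 Ω.

8110 Ω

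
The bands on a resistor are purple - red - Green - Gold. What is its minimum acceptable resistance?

6840000 Ω

Violet → 7 (first significant figure)
Red → 2 (second significant figure)
Green → ×10^5 multiplier
Gold → ±5% tolerance
72 × 100000 = 7200000 Ω
Minimum = 7200000 × (1 − 5/100) = 6840000 Ω.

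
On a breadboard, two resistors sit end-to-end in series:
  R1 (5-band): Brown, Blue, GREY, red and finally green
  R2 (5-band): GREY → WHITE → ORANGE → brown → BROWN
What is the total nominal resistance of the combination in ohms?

25730 Ω

R1: brown, blue, grey → 168; red ×10^2 → 16800 Ω.
R2: grey, white, orange → 893; brown ×10 → 8930 Ω.
Series: 16800 + 8930 = 25730 Ω.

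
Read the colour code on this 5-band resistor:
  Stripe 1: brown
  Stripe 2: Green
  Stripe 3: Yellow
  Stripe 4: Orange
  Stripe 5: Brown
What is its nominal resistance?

154000 Ω

Brown → 1 (first significant figure)
Green → 5 (second significant figure)
Yellow → 4 (third significant figure)
Orange → ×10^3 multiplier
154 × 1000 = 154000 Ω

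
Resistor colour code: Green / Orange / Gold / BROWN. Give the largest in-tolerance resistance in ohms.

Green → 5 (first significant figure)
Orange → 3 (second significant figure)
Gold → ×0.1 multiplier
Brown → ±1% tolerance
53 × 0.1 = 5.3 Ω
Largest = 5.3 × (1 + 1/100) = 5.353 Ω.

5.353 Ω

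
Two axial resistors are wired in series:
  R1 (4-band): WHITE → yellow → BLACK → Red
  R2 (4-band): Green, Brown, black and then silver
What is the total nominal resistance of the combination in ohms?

R1: white, yellow → 94; black ×1 → 94 Ω.
R2: green, brown → 51; black ×1 → 51 Ω.
Series: 94 + 51 = 145 Ω.

145 Ω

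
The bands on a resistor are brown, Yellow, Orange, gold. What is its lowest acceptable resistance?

Brown → 1 (first significant figure)
Yellow → 4 (second significant figure)
Orange → ×10^3 multiplier
Gold → ±5% tolerance
14 × 1000 = 14000 Ω
Lowest = 14000 × (1 − 5/100) = 13300 Ω.

13300 Ω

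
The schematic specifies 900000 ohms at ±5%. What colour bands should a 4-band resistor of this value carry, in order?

white, black, yellow, gold

900000 Ω = 90 × 10^4.
9 → white
0 → black
Multiplier 10^4 → yellow.
±5% tolerance → gold.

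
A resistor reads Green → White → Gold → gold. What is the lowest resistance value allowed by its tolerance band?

5.605 Ω

Green → 5 (first significant figure)
White → 9 (second significant figure)
Gold → ×0.1 multiplier
Gold → ±5% tolerance
59 × 0.1 = 5.9 Ω
Lowest = 5.9 × (1 − 5/100) = 5.605 Ω.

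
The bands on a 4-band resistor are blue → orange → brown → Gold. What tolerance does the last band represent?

±5%

The last band, gold, is the tolerance band.
Gold corresponds to ±5%.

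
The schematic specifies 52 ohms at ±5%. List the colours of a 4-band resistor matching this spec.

green, red, black, gold

52 Ω = 52 × 10^0.
5 → green
2 → red
Multiplier 10^0 → black.
±5% tolerance → gold.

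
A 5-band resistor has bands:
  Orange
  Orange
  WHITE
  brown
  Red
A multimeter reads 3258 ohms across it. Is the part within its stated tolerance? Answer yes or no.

Orange → 3 (first significant figure)
Orange → 3 (second significant figure)
White → 9 (third significant figure)
Brown → ×10 multiplier
Red → ±2% tolerance
339 × 10 = 3390 Ω
Allowed range: 3322.2 Ω to 3457.8 Ω.
3258 ohms lies outside that range.

no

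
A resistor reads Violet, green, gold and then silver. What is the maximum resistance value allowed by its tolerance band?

Violet → 7 (first significant figure)
Green → 5 (second significant figure)
Gold → ×0.1 multiplier
Silver → ±10% tolerance
75 × 0.1 = 7.5 Ω
Maximum = 7.5 × (1 + 10/100) = 8.25 Ω.

8.25 Ω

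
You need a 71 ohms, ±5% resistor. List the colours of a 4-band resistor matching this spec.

violet, brown, black, gold

71 Ω = 71 × 10^0.
7 → violet
1 → brown
Multiplier 10^0 → black.
±5% tolerance → gold.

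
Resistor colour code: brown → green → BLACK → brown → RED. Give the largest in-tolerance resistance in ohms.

Brown → 1 (first significant figure)
Green → 5 (second significant figure)
Black → 0 (third significant figure)
Brown → ×10 multiplier
Red → ±2% tolerance
150 × 10 = 1500 Ω
Largest = 1500 × (1 + 2/100) = 1530 Ω.

1530 Ω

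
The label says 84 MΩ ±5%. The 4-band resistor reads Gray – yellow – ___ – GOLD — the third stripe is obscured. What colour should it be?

84000000 Ω = 84 × 10^6.
The third band is the multiplier, 10^6, which is blue.

blue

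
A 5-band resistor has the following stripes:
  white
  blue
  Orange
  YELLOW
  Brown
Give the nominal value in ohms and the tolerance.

9630000 Ω ±1%

White → 9 (first significant figure)
Blue → 6 (second significant figure)
Orange → 3 (third significant figure)
Yellow → ×10^4 multiplier
Brown → ±1% tolerance
963 × 10000 = 9630000 Ω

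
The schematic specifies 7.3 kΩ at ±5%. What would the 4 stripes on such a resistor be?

violet, orange, red, gold

7300 Ω = 73 × 10^2.
7 → violet
3 → orange
Multiplier 10^2 → red.
±5% tolerance → gold.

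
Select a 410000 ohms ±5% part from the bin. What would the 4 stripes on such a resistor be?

410000 Ω = 41 × 10^4.
4 → yellow
1 → brown
Multiplier 10^4 → yellow.
±5% tolerance → gold.

yellow, brown, yellow, gold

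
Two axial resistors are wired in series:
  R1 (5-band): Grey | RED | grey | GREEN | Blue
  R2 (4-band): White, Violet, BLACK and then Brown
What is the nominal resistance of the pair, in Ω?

R1: grey, red, grey → 828; green ×10^5 → 82800000 Ω.
R2: white, violet → 97; black ×1 → 97 Ω.
Series: 82800000 + 97 = 82800097 Ω.

82800097 Ω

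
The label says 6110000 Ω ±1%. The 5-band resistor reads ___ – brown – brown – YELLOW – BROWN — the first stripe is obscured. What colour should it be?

blue

6110000 Ω = 611 × 10^4.
The first band gives digit 6 of the significand, and 6 is blue.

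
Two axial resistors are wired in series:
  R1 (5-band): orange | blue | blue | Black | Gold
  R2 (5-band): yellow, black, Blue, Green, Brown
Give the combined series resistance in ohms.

40600366 Ω

R1: orange, blue, blue → 366; black ×1 → 366 Ω.
R2: yellow, black, blue → 406; green ×10^5 → 40600000 Ω.
Series: 366 + 40600000 = 40600366 Ω.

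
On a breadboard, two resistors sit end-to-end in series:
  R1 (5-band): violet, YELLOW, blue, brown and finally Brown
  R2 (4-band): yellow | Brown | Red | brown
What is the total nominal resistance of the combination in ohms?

11560 Ω

R1: violet, yellow, blue → 746; brown ×10 → 7460 Ω.
R2: yellow, brown → 41; red ×10^2 → 4100 Ω.
Series: 7460 + 4100 = 11560 Ω.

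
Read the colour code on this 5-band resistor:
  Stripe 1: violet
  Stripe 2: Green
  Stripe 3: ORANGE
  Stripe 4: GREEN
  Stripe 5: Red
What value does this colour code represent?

Violet → 7 (first significant figure)
Green → 5 (second significant figure)
Orange → 3 (third significant figure)
Green → ×10^5 multiplier
753 × 100000 = 75300000 Ω

75300000 Ω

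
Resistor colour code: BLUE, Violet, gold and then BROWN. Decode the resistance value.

6.7 Ω

Blue → 6 (first significant figure)
Violet → 7 (second significant figure)
Gold → ×0.1 multiplier
67 × 0.1 = 6.7 Ω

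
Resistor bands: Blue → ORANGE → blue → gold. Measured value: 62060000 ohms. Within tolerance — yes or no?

Blue → 6 (first significant figure)
Orange → 3 (second significant figure)
Blue → ×10^6 multiplier
Gold → ±5% tolerance
63 × 1000000 = 63000000 Ω
Allowed range: 59850000 Ω to 66150000 Ω.
62060000 ohms lies inside that range.

yes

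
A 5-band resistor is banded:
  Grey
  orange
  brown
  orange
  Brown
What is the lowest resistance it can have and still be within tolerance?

822690 Ω

Grey → 8 (first significant figure)
Orange → 3 (second significant figure)
Brown → 1 (third significant figure)
Orange → ×10^3 multiplier
Brown → ±1% tolerance
831 × 1000 = 831000 Ω
Lowest = 831000 × (1 − 1/100) = 822690 Ω.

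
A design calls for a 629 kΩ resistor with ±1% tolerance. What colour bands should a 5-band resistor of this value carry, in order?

629000 Ω = 629 × 10^3.
6 → blue
2 → red
9 → white
Multiplier 10^3 → orange.
±1% tolerance → brown.

blue, red, white, orange, brown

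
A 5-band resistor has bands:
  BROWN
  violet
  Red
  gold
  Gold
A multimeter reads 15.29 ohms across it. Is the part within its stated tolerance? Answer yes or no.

Brown → 1 (first significant figure)
Violet → 7 (second significant figure)
Red → 2 (third significant figure)
Gold → ×0.1 multiplier
Gold → ±5% tolerance
172 × 0.1 = 17.2 Ω
Allowed range: 16.34 Ω to 18.06 Ω.
15.29 ohms lies outside that range.

no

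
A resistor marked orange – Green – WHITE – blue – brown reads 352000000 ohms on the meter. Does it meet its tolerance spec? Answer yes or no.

Orange → 3 (first significant figure)
Green → 5 (second significant figure)
White → 9 (third significant figure)
Blue → ×10^6 multiplier
Brown → ±1% tolerance
359 × 1000000 = 359000000 Ω
Allowed range: 355410000 Ω to 362590000 Ω.
352000000 ohms lies outside that range.

no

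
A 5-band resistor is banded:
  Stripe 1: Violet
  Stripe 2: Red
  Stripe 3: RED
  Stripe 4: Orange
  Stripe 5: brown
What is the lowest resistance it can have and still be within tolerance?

714780 Ω

Violet → 7 (first significant figure)
Red → 2 (second significant figure)
Red → 2 (third significant figure)
Orange → ×10^3 multiplier
Brown → ±1% tolerance
722 × 1000 = 722000 Ω
Lowest = 722000 × (1 − 1/100) = 714780 Ω.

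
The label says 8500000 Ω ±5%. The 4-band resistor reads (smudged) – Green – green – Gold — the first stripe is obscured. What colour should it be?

8500000 Ω = 85 × 10^5.
The first band gives digit 8 of the significand, and 8 is grey.

grey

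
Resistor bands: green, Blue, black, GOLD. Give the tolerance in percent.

±5%

The last band, gold, is the tolerance band.
Gold corresponds to ±5%.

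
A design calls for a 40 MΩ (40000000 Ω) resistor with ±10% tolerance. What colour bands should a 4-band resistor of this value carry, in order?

yellow, black, blue, silver

40000000 Ω = 40 × 10^6.
4 → yellow
0 → black
Multiplier 10^6 → blue.
±10% tolerance → silver.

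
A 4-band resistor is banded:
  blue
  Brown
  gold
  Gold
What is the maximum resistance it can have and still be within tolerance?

6.405 Ω

Blue → 6 (first significant figure)
Brown → 1 (second significant figure)
Gold → ×0.1 multiplier
Gold → ±5% tolerance
61 × 0.1 = 6.1 Ω
Maximum = 6.1 × (1 + 5/100) = 6.405 Ω.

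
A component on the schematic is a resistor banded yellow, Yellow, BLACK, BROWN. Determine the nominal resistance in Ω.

44 Ω

Yellow → 4 (first significant figure)
Yellow → 4 (second significant figure)
Black → ×1 multiplier
44 × 1 = 44 Ω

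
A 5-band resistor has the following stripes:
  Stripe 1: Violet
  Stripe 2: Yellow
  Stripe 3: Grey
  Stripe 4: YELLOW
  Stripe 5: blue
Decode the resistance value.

7480000 Ω

Violet → 7 (first significant figure)
Yellow → 4 (second significant figure)
Grey → 8 (third significant figure)
Yellow → ×10^4 multiplier
748 × 10000 = 7480000 Ω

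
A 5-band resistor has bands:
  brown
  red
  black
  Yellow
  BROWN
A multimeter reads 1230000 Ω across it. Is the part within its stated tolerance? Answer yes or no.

Brown → 1 (first significant figure)
Red → 2 (second significant figure)
Black → 0 (third significant figure)
Yellow → ×10^4 multiplier
Brown → ±1% tolerance
120 × 10000 = 1200000 Ω
Allowed range: 1188000 Ω to 1212000 Ω.
1230000 Ω lies outside that range.

no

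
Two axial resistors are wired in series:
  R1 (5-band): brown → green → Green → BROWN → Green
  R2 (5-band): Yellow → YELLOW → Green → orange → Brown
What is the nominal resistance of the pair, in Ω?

446550 Ω

R1: brown, green, green → 155; brown ×10 → 1550 Ω.
R2: yellow, yellow, green → 445; orange ×10^3 → 445000 Ω.
Series: 1550 + 445000 = 446550 Ω.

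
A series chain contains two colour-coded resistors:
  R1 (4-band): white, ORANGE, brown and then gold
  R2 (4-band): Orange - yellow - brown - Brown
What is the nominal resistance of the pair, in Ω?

R1: white, orange → 93; brown ×10 → 930 Ω.
R2: orange, yellow → 34; brown ×10 → 340 Ω.
Series: 930 + 340 = 1270 Ω.

1270 Ω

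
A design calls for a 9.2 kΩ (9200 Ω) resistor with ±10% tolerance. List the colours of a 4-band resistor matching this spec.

white, red, red, silver

9200 Ω = 92 × 10^2.
9 → white
2 → red
Multiplier 10^2 → red.
±10% tolerance → silver.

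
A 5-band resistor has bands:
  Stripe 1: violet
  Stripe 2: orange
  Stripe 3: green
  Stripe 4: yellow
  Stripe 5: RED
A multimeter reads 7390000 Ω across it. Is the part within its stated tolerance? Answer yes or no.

Violet → 7 (first significant figure)
Orange → 3 (second significant figure)
Green → 5 (third significant figure)
Yellow → ×10^4 multiplier
Red → ±2% tolerance
735 × 10000 = 7350000 Ω
Allowed range: 7203000 Ω to 7497000 Ω.
7390000 Ω lies inside that range.

yes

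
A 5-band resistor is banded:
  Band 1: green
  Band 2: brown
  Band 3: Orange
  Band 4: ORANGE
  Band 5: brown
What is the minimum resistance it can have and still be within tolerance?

Green → 5 (first significant figure)
Brown → 1 (second significant figure)
Orange → 3 (third significant figure)
Orange → ×10^3 multiplier
Brown → ±1% tolerance
513 × 1000 = 513000 Ω
Minimum = 513000 × (1 − 1/100) = 507870 Ω.

507870 Ω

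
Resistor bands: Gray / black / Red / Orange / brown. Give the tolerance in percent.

±1%

The last band, brown, is the tolerance band.
Brown corresponds to ±1%.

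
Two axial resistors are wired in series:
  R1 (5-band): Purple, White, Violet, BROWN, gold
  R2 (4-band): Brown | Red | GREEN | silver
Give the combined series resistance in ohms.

1207970 Ω

R1: violet, white, violet → 797; brown ×10 → 7970 Ω.
R2: brown, red → 12; green ×10^5 → 1200000 Ω.
Series: 7970 + 1200000 = 1207970 Ω.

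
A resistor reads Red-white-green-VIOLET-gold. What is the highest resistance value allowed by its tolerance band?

Red → 2 (first significant figure)
White → 9 (second significant figure)
Green → 5 (third significant figure)
Violet → ×10^7 multiplier
Gold → ±5% tolerance
295 × 10000000 = 2950000000 Ω
Highest = 2950000000 × (1 + 5/100) = 3097500000 Ω.

3097500000 Ω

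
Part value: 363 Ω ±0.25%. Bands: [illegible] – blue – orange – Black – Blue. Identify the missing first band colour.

orange

363 Ω = 363 × 10^0.
The first band gives digit 3 of the significand, and 3 is orange.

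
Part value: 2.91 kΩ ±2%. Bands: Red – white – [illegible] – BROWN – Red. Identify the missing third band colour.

brown

2910 Ω = 291 × 10^1.
The third band gives digit 1 of the significand, and 1 is brown.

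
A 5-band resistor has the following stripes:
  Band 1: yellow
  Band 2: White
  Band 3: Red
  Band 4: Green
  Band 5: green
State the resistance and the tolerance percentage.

49200000 Ω ±0.5%

Yellow → 4 (first significant figure)
White → 9 (second significant figure)
Red → 2 (third significant figure)
Green → ×10^5 multiplier
Green → ±0.5% tolerance
492 × 100000 = 49200000 Ω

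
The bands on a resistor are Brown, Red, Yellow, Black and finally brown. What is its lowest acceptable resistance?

122.76 Ω

Brown → 1 (first significant figure)
Red → 2 (second significant figure)
Yellow → 4 (third significant figure)
Black → ×1 multiplier
Brown → ±1% tolerance
124 × 1 = 124 Ω
Lowest = 124 × (1 − 1/100) = 122.76 Ω.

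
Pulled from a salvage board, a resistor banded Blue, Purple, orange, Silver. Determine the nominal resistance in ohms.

Blue → 6 (first significant figure)
Violet → 7 (second significant figure)
Orange → ×10^3 multiplier
67 × 1000 = 67000 Ω

67000 Ω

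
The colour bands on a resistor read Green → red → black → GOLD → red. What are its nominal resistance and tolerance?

Green → 5 (first significant figure)
Red → 2 (second significant figure)
Black → 0 (third significant figure)
Gold → ×0.1 multiplier
Red → ±2% tolerance
520 × 0.1 = 52 Ω

52 Ω ±2%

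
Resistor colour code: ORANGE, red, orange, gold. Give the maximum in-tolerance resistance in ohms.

Orange → 3 (first significant figure)
Red → 2 (second significant figure)
Orange → ×10^3 multiplier
Gold → ±5% tolerance
32 × 1000 = 32000 Ω
Maximum = 32000 × (1 + 5/100) = 33600 Ω.

33600 Ω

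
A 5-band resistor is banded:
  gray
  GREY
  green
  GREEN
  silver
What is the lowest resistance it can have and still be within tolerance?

Grey → 8 (first significant figure)
Grey → 8 (second significant figure)
Green → 5 (third significant figure)
Green → ×10^5 multiplier
Silver → ±10% tolerance
885 × 100000 = 88500000 Ω
Lowest = 88500000 × (1 − 10/100) = 79650000 Ω.

79650000 Ω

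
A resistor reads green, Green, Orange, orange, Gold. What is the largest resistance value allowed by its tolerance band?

Green → 5 (first significant figure)
Green → 5 (second significant figure)
Orange → 3 (third significant figure)
Orange → ×10^3 multiplier
Gold → ±5% tolerance
553 × 1000 = 553000 Ω
Largest = 553000 × (1 + 5/100) = 580650 Ω.

580650 Ω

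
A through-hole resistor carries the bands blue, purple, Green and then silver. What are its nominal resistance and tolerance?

Blue → 6 (first significant figure)
Violet → 7 (second significant figure)
Green → ×10^5 multiplier
Silver → ±10% tolerance
67 × 100000 = 6700000 Ω

6700000 Ω ±10%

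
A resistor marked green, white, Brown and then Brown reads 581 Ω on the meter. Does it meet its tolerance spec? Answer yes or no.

no

Green → 5 (first significant figure)
White → 9 (second significant figure)
Brown → ×10 multiplier
Brown → ±1% tolerance
59 × 10 = 590 Ω
Allowed range: 584.1 Ω to 595.9 Ω.
581 Ω lies outside that range.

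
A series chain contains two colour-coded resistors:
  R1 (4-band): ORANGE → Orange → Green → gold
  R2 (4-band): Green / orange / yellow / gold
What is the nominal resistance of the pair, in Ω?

R1: orange, orange → 33; green ×10^5 → 3300000 Ω.
R2: green, orange → 53; yellow ×10^4 → 530000 Ω.
Series: 3300000 + 530000 = 3830000 Ω.

3830000 Ω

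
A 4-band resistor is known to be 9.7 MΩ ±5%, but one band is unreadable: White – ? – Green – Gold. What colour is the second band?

violet

9700000 Ω = 97 × 10^5.
The second band gives digit 7 of the significand, and 7 is violet.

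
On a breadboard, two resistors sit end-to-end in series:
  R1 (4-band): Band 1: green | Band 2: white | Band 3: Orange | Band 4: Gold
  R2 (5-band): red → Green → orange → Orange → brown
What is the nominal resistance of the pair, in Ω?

R1: green, white → 59; orange ×10^3 → 59000 Ω.
R2: red, green, orange → 253; orange ×10^3 → 253000 Ω.
Series: 59000 + 253000 = 312000 Ω.

312000 Ω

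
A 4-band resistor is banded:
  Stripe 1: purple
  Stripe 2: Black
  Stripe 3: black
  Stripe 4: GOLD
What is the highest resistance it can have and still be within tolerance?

73.5 Ω

Violet → 7 (first significant figure)
Black → 0 (second significant figure)
Black → ×1 multiplier
Gold → ±5% tolerance
70 × 1 = 70 Ω
Highest = 70 × (1 + 5/100) = 73.5 Ω.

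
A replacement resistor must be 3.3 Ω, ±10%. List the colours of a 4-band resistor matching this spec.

3.3 Ω = 33 × 10^-1.
3 → orange
3 → orange
Multiplier 10^-1 → gold.
±10% tolerance → silver.

orange, orange, gold, silver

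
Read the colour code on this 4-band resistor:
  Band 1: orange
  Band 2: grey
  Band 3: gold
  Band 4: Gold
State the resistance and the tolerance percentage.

Orange → 3 (first significant figure)
Grey → 8 (second significant figure)
Gold → ×0.1 multiplier
Gold → ±5% tolerance
38 × 0.1 = 3.8 Ω

3.8 Ω ±5%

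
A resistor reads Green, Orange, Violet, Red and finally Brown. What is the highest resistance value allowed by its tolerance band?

Green → 5 (first significant figure)
Orange → 3 (second significant figure)
Violet → 7 (third significant figure)
Red → ×10^2 multiplier
Brown → ±1% tolerance
537 × 100 = 53700 Ω
Highest = 53700 × (1 + 1/100) = 54237 Ω.

54237 Ω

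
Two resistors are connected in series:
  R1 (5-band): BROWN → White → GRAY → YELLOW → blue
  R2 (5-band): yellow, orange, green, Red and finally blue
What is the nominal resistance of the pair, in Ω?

2023500 Ω

R1: brown, white, grey → 198; yellow ×10^4 → 1980000 Ω.
R2: yellow, orange, green → 435; red ×10^2 → 43500 Ω.
Series: 1980000 + 43500 = 2023500 Ω.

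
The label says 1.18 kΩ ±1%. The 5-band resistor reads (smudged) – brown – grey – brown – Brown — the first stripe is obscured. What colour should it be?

brown

1180 Ω = 118 × 10^1.
The first band gives digit 1 of the significand, and 1 is brown.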